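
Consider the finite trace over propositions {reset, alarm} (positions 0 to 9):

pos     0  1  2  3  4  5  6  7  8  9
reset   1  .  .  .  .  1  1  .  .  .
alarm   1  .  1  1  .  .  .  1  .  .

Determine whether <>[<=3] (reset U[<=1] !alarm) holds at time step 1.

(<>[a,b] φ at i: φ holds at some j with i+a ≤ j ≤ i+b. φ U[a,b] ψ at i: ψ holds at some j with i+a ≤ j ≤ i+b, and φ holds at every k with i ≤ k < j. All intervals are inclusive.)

Yes

Check (reset U[<=1] !alarm) at each j in [1,4]:
  j=1: holds
  j=2: fails
  j=3: fails
  j=4: holds
Found at j=1 → formula holds.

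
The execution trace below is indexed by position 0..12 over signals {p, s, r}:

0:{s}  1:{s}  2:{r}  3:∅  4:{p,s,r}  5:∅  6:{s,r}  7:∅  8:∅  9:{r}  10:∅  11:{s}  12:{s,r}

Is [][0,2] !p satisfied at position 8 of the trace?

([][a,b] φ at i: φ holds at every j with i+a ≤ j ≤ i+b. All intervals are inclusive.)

Check !p at every j in [8,10]:
  j=8: true
  j=9: true
  j=10: true
All positions satisfy it → formula holds.

Holds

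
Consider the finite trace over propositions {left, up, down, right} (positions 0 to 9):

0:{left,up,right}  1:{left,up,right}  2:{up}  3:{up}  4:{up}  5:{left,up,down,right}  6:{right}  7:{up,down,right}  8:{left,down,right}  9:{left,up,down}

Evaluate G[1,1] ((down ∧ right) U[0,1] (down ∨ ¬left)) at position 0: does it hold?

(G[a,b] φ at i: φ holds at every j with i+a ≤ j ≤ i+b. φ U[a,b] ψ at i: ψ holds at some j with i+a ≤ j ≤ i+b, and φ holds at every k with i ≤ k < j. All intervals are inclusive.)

No

Check ((down ∧ right) U[0,1] (down ∨ ¬left)) at every j in [1,1]:
  j=1: fails
Fails at j=1 → formula fails.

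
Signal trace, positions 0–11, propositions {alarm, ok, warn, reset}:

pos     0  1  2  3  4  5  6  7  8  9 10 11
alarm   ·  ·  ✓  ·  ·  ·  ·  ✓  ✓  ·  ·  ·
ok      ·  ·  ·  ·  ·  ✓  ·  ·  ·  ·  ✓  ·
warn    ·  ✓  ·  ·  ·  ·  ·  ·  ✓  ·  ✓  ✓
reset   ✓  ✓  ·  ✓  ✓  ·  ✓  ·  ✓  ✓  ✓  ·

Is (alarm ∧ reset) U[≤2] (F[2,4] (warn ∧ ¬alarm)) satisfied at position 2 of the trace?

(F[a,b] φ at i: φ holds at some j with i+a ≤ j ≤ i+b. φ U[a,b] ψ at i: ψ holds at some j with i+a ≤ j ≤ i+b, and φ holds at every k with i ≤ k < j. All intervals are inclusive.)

No

Need some j in [2,4] with F[2,4] (warn ∧ ¬alarm), and (alarm ∧ reset) at every k in [2,j-1].
  j=2: F[2,4] (warn ∧ ¬alarm) — fails (none in [4,6]).
  j=3: F[2,4] (warn ∧ ¬alarm) — fails (none in [5,7]).
  j=4: F[2,4] (warn ∧ ¬alarm) — fails (none in [6,8]).
No j in the window works → until fails.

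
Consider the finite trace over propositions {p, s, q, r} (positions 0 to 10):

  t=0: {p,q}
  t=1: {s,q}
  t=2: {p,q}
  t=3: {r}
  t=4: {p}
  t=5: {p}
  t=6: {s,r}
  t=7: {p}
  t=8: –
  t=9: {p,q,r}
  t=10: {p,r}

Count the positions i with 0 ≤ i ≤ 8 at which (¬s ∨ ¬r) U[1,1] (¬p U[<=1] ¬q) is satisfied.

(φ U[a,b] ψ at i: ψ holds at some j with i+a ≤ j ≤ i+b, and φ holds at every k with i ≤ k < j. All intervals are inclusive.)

5

Evaluate at each i in [0,8]:
  i=0: ✗ (no rhs in [1,1])
  i=1: ✗ (no rhs in [2,2])
  i=2: ✓ (rhs at j=3; lhs holds on [2,2])
  i=3: ✓ (rhs at j=4; lhs holds on [3,3])
  i=4: ✓ (rhs at j=5; lhs holds on [4,4])
  i=5: ✓ (rhs at j=6; lhs holds on [5,5])
  i=6: ✗ (lhs fails at k=6 before rhs at j=7)
  i=7: ✓ (rhs at j=8; lhs holds on [7,7])
  i=8: ✗ (no rhs in [9,9])
Positions where it holds: {2, 3, 4, 5, 7} → 5.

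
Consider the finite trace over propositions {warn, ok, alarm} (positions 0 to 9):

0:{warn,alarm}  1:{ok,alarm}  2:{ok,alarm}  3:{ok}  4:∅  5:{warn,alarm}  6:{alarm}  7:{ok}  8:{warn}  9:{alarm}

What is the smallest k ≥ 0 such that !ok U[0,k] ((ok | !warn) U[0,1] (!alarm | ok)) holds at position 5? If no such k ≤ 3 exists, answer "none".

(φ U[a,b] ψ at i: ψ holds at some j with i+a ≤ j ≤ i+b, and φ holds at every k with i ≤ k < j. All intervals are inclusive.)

1

Need earliest j ≥ 5 with ((ok | !warn) U[0,1] (!alarm | ok)), and !ok at every k in [5,j-1].
  j=5: rhs fails.
  j=6: rhs holds; lhs holds on [5,5]. k = 1.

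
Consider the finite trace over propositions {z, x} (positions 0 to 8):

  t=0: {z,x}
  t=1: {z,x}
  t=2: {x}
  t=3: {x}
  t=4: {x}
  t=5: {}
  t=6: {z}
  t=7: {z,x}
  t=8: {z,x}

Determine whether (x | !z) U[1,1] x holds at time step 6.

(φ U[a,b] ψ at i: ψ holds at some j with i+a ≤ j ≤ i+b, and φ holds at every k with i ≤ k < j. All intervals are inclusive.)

Does not hold

Need some j in [7,7] with x, and (x | !z) at every k in [6,j-1].
  j=7: x holds, but (x | !z) fails at k=6 → not this j.
No j in the window works → until fails.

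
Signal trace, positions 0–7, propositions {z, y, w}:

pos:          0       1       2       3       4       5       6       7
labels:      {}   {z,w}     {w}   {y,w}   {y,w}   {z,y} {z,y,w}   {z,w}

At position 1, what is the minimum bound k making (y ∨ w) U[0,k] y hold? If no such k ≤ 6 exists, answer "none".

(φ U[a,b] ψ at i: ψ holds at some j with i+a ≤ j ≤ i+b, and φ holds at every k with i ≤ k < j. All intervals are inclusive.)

Need earliest j ≥ 1 with y, and (y ∨ w) at every k in [1,j-1].
  j=1: rhs fails.
  j=2: rhs fails.
  j=3: rhs holds; lhs holds on [1,2]. k = 2.

2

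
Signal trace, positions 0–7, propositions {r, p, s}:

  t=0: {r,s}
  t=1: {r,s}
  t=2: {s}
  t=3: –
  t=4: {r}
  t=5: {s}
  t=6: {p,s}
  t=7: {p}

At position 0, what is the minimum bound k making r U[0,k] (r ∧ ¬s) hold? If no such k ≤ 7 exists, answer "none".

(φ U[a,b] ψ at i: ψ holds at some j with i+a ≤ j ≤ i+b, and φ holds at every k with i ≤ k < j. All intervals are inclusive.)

none

Need earliest j ≥ 0 with (r ∧ ¬s), and r at every k in [0,j-1].
  j=0: rhs fails.
  j=1: rhs fails.
  j=2: rhs fails.
  j=3: rhs fails.
  j=4: rhs holds but lhs fails at k=2.
  j=5: rhs fails.
  j=6: rhs fails.
  j=7: rhs fails.
No witness within the range → none.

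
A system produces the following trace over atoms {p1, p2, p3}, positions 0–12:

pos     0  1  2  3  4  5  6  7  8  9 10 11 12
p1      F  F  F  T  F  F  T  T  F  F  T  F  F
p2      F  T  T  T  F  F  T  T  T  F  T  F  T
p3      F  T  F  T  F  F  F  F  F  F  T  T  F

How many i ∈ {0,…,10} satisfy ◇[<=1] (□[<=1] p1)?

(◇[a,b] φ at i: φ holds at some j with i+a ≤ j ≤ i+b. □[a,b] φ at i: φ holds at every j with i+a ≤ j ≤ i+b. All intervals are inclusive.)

2

Evaluate at each i in [0,10]:
  i=0: ✗ (none in [0,1])
  i=1: ✗ (none in [1,2])
  i=2: ✗ (none in [2,3])
  i=3: ✗ (none in [3,4])
  i=4: ✗ (none in [4,5])
  i=5: ✓ (witness j=6)
  i=6: ✓ (witness j=6)
  i=7: ✗ (none in [7,8])
  i=8: ✗ (none in [8,9])
  i=9: ✗ (none in [9,10])
  i=10: ✗ (none in [10,11])
Positions where it holds: {5, 6} → 2.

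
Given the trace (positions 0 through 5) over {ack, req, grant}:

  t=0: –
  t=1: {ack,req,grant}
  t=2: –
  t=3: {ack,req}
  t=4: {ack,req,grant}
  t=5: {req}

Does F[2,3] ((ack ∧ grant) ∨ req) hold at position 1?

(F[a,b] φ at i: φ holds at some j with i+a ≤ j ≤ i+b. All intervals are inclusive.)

Check ((ack ∧ grant) ∨ req) at each j in [3,4]:
  j=3: true
  j=4: true
Found at j=3 → formula holds.

Holds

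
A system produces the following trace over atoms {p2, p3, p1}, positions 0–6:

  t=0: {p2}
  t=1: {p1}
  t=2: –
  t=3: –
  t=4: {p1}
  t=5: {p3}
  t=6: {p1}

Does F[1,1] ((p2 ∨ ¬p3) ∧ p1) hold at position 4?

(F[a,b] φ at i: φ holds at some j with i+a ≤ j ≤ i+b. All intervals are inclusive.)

Does not hold

Check ((p2 ∨ ¬p3) ∧ p1) at each j in [5,5]:
  j=5: false
No position in the window satisfies it → formula fails.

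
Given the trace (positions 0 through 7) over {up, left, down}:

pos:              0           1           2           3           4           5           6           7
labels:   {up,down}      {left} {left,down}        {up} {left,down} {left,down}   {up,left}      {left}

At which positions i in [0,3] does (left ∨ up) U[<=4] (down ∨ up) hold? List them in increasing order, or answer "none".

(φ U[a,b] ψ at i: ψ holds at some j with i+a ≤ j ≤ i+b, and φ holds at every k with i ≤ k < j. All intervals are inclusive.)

0, 1, 2, 3

Evaluate at each i in [0,3]:
  i=0: ✓ (rhs at j=0)
  i=1: ✓ (rhs at j=2; lhs holds on [1,1])
  i=2: ✓ (rhs at j=2)
  i=3: ✓ (rhs at j=3)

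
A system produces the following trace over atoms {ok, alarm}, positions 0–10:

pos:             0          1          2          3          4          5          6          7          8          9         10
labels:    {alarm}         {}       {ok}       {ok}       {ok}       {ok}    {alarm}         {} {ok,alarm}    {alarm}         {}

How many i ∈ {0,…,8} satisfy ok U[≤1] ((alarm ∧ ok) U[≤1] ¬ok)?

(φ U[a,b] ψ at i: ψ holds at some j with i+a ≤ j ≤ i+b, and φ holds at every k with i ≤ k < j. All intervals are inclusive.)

6

Evaluate at each i in [0,8]:
  i=0: ✓ (rhs at j=0)
  i=1: ✓ (rhs at j=1)
  i=2: ✗ (no rhs in [2,3])
  i=3: ✗ (no rhs in [3,4])
  i=4: ✗ (no rhs in [4,5])
  i=5: ✓ (rhs at j=6; lhs holds on [5,5])
  i=6: ✓ (rhs at j=6)
  i=7: ✓ (rhs at j=7)
  i=8: ✓ (rhs at j=8)
Positions where it holds: {0, 1, 5, 6, 7, 8} → 6.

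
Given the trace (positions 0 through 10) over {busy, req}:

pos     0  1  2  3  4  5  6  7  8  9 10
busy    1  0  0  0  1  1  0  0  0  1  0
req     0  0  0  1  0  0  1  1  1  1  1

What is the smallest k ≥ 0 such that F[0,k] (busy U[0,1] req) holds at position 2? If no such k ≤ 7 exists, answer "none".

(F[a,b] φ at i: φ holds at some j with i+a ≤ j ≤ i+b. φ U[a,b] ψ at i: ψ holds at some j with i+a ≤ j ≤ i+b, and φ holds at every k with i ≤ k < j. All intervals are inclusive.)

Scan j = 2,3,… for (busy U[0,1] req):
  j=2: fails
  j=3: holds
First hit at j=3, so smallest k = 3-2 = 1.

1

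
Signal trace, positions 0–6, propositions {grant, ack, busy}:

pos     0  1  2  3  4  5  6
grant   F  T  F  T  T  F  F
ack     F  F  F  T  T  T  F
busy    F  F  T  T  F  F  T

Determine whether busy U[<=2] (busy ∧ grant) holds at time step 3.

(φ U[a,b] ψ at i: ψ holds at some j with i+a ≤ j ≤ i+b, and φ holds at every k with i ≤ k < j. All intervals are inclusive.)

Need some j in [3,5] with (busy ∧ grant), and busy at every k in [3,j-1].
  j=3: (busy ∧ grant) holds; no prefix to check → satisfied.

Yes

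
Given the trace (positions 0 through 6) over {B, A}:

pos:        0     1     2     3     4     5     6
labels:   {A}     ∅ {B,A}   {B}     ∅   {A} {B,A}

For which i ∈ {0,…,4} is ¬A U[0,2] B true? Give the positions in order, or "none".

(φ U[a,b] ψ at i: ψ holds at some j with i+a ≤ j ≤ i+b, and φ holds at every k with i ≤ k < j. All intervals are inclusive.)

1, 2, 3

Evaluate at each i in [0,4]:
  i=0: ✗ (lhs fails at k=0 before rhs at j=2)
  i=1: ✓ (rhs at j=2; lhs holds on [1,1])
  i=2: ✓ (rhs at j=2)
  i=3: ✓ (rhs at j=3)
  i=4: ✗ (lhs fails at k=5 before rhs at j=6)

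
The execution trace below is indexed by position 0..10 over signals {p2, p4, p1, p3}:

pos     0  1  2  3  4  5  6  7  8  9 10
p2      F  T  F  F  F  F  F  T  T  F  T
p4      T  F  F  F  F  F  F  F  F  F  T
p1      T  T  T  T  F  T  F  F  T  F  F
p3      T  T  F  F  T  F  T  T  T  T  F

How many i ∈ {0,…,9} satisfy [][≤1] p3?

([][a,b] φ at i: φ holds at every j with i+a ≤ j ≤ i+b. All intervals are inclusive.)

4

Evaluate at each i in [0,9]:
  i=0: ✓ (all of [0,1])
  i=1: ✗ (fails at j=2)
  i=2: ✗ (fails at j=2)
  i=3: ✗ (fails at j=3)
  i=4: ✗ (fails at j=5)
  i=5: ✗ (fails at j=5)
  i=6: ✓ (all of [6,7])
  i=7: ✓ (all of [7,8])
  i=8: ✓ (all of [8,9])
  i=9: ✗ (fails at j=10)
Positions where it holds: {0, 6, 7, 8} → 4.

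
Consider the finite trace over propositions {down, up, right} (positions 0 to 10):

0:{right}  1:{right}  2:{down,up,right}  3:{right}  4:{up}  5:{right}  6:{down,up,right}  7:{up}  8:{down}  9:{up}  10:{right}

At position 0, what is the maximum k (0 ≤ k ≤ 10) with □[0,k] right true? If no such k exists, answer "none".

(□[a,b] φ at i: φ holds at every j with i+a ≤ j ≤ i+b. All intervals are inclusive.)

right must hold from j=0 onward; find where it first fails.
  j=0: holds
  j=1: holds
  j=2: holds
  j=3: holds
  j=4: fails
Holds on [0,3], so largest k = 3.

3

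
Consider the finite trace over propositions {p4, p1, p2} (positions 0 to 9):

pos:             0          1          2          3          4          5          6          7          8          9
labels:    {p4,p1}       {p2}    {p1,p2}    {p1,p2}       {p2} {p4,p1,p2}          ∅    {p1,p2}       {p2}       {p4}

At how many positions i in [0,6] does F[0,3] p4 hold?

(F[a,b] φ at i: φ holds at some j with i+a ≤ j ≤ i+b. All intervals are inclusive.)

Evaluate at each i in [0,6]:
  i=0: ✓ (witness j=0)
  i=1: ✗ (none in [1,4])
  i=2: ✓ (witness j=5)
  i=3: ✓ (witness j=5)
  i=4: ✓ (witness j=5)
  i=5: ✓ (witness j=5)
  i=6: ✓ (witness j=9)
Positions where it holds: {0, 2, 3, 4, 5, 6} → 6.

6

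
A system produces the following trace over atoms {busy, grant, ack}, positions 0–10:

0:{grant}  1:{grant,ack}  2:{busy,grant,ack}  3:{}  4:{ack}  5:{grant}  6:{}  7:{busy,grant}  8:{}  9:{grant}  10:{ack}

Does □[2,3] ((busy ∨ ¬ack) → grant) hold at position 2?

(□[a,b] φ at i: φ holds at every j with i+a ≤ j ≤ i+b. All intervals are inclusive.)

Yes

Check ((busy ∨ ¬ack) → grant) at every j in [4,5]:
  j=4: antecedent false → ✓
  j=5: antecedent true; consequent true → ✓
All positions satisfy it → formula holds.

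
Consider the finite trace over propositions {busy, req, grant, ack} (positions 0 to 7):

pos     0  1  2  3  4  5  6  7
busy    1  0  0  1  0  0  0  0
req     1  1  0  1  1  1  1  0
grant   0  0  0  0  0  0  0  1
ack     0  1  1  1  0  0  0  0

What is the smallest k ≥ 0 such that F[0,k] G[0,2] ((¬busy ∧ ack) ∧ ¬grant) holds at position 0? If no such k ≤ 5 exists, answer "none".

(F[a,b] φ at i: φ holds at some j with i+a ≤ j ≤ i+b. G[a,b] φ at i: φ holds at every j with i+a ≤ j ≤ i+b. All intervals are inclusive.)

Scan j = 0,1,… for G[0,2] ((¬busy ∧ ack) ∧ ¬grant):
  j=0: fails
  j=1: fails
  j=2: fails
  j=3: fails
  j=4: fails
  j=5: fails
No j in [0,5] satisfies it → none.

none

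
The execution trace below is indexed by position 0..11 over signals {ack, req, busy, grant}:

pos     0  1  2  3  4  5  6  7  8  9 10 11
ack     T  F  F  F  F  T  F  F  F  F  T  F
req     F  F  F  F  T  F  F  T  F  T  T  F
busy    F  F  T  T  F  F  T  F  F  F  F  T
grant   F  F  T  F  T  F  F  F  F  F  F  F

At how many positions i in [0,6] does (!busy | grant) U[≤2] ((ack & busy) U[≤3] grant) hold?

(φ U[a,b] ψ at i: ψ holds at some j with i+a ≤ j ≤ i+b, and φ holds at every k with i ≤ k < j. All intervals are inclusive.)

4

Evaluate at each i in [0,6]:
  i=0: ✓ (rhs at j=2; lhs holds on [0,1])
  i=1: ✓ (rhs at j=2; lhs holds on [1,1])
  i=2: ✓ (rhs at j=2)
  i=3: ✗ (lhs fails at k=3 before rhs at j=4)
  i=4: ✓ (rhs at j=4)
  i=5: ✗ (no rhs in [5,7])
  i=6: ✗ (no rhs in [6,8])
Positions where it holds: {0, 1, 2, 4} → 4.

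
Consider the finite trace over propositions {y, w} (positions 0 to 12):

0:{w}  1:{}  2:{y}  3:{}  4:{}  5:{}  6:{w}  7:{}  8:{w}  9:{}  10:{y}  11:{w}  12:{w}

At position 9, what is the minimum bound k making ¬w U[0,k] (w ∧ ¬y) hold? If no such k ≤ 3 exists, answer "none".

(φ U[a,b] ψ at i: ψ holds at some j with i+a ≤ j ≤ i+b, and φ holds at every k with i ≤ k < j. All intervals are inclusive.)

2

Need earliest j ≥ 9 with (w ∧ ¬y), and ¬w at every k in [9,j-1].
  j=9: rhs fails.
  j=10: rhs fails.
  j=11: rhs holds; lhs holds on [9,10]. k = 2.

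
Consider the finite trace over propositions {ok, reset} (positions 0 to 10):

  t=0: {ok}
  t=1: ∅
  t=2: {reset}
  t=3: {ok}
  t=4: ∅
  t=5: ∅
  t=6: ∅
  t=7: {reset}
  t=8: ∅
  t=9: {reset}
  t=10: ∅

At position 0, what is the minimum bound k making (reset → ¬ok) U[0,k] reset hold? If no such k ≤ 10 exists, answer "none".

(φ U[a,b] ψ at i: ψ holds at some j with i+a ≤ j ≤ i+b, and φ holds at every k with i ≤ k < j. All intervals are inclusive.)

2

Need earliest j ≥ 0 with reset, and (reset → ¬ok) at every k in [0,j-1].
  j=0: rhs fails.
  j=1: rhs fails.
  j=2: rhs holds; lhs holds on [0,1]. k = 2.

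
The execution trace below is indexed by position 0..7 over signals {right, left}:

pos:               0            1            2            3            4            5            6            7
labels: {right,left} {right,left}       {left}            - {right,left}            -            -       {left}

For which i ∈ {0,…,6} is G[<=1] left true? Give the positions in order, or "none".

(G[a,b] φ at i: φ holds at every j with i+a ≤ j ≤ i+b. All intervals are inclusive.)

Evaluate at each i in [0,6]:
  i=0: ✓ (all of [0,1])
  i=1: ✓ (all of [1,2])
  i=2: ✗ (fails at j=3)
  i=3: ✗ (fails at j=3)
  i=4: ✗ (fails at j=5)
  i=5: ✗ (fails at j=5)
  i=6: ✗ (fails at j=6)

0, 1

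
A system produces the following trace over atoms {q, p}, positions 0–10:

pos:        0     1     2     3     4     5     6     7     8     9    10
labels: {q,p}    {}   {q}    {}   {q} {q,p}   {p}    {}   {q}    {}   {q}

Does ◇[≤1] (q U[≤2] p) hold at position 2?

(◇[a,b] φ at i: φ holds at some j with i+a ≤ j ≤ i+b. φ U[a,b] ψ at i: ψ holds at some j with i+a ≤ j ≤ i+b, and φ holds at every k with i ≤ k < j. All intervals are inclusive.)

Check (q U[≤2] p) at each j in [2,3]:
  j=2: fails
  j=3: fails
No position in the window satisfies it → formula fails.

Does not hold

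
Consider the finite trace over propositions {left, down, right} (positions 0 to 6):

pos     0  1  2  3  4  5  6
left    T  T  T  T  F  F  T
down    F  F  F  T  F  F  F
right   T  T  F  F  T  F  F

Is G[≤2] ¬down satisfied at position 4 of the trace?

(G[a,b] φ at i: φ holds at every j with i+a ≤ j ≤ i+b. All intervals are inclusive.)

Check ¬down at every j in [4,6]:
  j=4: true
  j=5: true
  j=6: true
All positions satisfy it → formula holds.

Holds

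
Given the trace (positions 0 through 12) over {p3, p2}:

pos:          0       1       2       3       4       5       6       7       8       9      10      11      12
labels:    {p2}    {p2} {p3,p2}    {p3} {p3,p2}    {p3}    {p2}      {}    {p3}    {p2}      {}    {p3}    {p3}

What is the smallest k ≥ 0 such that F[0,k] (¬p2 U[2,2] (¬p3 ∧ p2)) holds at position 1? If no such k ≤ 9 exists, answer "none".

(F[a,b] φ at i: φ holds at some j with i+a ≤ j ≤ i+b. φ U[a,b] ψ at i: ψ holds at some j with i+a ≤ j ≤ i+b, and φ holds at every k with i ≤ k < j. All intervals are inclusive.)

6

Scan j = 1,2,… for (¬p2 U[2,2] (¬p3 ∧ p2)):
  j=1: fails
  j=2: fails
  j=3: fails
  j=4: fails
  j=5: fails
  j=6: fails
  j=7: holds
First hit at j=7, so smallest k = 7-1 = 6.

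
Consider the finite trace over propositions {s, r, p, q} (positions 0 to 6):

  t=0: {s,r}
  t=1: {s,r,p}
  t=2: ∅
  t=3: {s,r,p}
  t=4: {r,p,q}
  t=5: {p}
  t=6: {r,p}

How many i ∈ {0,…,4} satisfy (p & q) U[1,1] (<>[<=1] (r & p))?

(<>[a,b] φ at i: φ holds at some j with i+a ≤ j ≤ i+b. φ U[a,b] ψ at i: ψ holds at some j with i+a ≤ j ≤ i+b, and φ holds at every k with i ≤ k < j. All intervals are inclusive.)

Evaluate at each i in [0,4]:
  i=0: ✗ (lhs fails at k=0 before rhs at j=1)
  i=1: ✗ (lhs fails at k=1 before rhs at j=2)
  i=2: ✗ (lhs fails at k=2 before rhs at j=3)
  i=3: ✗ (lhs fails at k=3 before rhs at j=4)
  i=4: ✓ (rhs at j=5; lhs holds on [4,4])
Positions where it holds: {4} → 1.

1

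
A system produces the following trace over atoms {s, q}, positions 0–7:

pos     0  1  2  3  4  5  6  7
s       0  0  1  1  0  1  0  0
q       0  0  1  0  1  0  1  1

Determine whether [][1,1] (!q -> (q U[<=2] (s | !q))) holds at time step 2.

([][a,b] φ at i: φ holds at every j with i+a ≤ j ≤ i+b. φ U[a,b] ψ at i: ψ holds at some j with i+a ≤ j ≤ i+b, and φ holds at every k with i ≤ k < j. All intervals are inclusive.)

True

Check (!q -> (q U[<=2] (s | !q))) at every j in [3,3]:
  j=3: antecedent true; consequent holds → ✓
All positions satisfy it → formula holds.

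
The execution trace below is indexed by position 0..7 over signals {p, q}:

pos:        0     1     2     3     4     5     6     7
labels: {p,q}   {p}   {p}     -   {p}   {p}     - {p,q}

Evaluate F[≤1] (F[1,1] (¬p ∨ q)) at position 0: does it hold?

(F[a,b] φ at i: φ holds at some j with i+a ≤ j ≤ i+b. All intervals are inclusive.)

Check F[1,1] (¬p ∨ q) at each j in [0,1]:
  j=0: fails (none in [1,1])
  j=1: fails (none in [2,2])
No position in the window satisfies it → formula fails.

Does not hold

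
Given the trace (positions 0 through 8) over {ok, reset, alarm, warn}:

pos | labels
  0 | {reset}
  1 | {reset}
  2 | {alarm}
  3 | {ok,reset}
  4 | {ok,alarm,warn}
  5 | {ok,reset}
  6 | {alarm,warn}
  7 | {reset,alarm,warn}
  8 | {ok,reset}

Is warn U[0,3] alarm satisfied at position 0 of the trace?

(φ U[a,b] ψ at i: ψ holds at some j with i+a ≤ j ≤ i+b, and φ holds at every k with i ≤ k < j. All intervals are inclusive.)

Need some j in [0,3] with alarm, and warn at every k in [0,j-1].
  j=0: alarm false.
  j=1: alarm false.
  j=2: alarm holds, but warn fails at k=0 → not this j.
  j=3: alarm false.
No j in the window works → until fails.

No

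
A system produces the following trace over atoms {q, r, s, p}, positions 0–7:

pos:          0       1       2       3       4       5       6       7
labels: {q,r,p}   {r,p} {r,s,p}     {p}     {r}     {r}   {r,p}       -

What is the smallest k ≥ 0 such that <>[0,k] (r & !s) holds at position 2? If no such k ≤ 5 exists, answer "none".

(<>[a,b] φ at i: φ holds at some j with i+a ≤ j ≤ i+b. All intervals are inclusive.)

2

Scan j = 2,3,… for (r & !s):
  j=2: fails
  j=3: fails
  j=4: holds
First hit at j=4, so smallest k = 4-2 = 2.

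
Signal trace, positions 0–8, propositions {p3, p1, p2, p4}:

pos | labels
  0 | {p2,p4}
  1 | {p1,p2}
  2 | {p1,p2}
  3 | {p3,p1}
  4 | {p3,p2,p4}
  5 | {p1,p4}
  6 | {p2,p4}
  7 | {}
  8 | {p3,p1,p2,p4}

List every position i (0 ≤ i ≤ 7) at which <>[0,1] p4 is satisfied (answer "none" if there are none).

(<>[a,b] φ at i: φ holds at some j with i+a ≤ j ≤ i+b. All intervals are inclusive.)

0, 3, 4, 5, 6, 7

Evaluate at each i in [0,7]:
  i=0: ✓ (witness j=0)
  i=1: ✗ (none in [1,2])
  i=2: ✗ (none in [2,3])
  i=3: ✓ (witness j=4)
  i=4: ✓ (witness j=4)
  i=5: ✓ (witness j=5)
  i=6: ✓ (witness j=6)
  i=7: ✓ (witness j=8)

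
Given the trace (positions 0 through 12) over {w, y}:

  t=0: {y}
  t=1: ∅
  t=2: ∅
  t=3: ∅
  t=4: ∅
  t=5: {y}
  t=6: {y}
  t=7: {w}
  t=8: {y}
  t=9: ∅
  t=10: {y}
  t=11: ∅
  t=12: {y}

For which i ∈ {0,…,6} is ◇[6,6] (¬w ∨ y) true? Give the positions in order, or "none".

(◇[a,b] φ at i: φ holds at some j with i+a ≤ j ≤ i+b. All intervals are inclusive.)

Evaluate at each i in [0,6]:
  i=0: ✓ (witness j=6)
  i=1: ✗ (none in [7,7])
  i=2: ✓ (witness j=8)
  i=3: ✓ (witness j=9)
  i=4: ✓ (witness j=10)
  i=5: ✓ (witness j=11)
  i=6: ✓ (witness j=12)

0, 2, 3, 4, 5, 6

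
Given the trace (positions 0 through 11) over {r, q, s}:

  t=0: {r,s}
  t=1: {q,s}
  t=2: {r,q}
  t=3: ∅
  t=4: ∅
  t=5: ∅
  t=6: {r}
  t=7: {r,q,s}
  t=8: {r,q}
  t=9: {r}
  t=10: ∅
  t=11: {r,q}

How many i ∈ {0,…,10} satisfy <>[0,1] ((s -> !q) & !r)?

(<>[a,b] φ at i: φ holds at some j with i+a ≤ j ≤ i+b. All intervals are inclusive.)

6

Evaluate at each i in [0,10]:
  i=0: ✗ (none in [0,1])
  i=1: ✗ (none in [1,2])
  i=2: ✓ (witness j=3)
  i=3: ✓ (witness j=3)
  i=4: ✓ (witness j=4)
  i=5: ✓ (witness j=5)
  i=6: ✗ (none in [6,7])
  i=7: ✗ (none in [7,8])
  i=8: ✗ (none in [8,9])
  i=9: ✓ (witness j=10)
  i=10: ✓ (witness j=10)
Positions where it holds: {2, 3, 4, 5, 9, 10} → 6.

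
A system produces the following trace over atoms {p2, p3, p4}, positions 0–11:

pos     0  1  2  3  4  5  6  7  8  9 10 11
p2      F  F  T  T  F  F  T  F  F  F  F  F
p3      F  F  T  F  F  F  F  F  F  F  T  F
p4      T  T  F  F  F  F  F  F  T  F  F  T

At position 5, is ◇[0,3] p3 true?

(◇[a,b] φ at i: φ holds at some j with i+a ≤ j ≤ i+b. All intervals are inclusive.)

False

Check p3 at each j in [5,8]:
  j=5: false
  j=6: false
  j=7: false
  j=8: false
No position in the window satisfies it → formula fails.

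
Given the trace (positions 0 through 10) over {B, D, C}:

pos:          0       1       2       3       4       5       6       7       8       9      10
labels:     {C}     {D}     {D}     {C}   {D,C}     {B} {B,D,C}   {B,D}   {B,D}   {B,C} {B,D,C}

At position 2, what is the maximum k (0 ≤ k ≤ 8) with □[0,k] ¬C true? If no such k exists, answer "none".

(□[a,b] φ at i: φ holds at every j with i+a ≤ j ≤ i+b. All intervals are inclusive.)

0

¬C must hold from j=2 onward; find where it first fails.
  j=2: holds
  j=3: fails
Holds on [2,2], so largest k = 0.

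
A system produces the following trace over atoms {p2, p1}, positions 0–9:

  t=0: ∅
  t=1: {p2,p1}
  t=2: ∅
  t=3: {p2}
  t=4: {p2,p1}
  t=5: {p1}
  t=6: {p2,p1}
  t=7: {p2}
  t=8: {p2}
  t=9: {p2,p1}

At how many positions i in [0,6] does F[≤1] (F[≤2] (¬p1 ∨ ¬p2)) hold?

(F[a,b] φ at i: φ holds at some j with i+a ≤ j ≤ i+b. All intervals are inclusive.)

Evaluate at each i in [0,6]:
  i=0: ✓ (witness j=0)
  i=1: ✓ (witness j=1)
  i=2: ✓ (witness j=2)
  i=3: ✓ (witness j=3)
  i=4: ✓ (witness j=4)
  i=5: ✓ (witness j=5)
  i=6: ✓ (witness j=6)
Positions where it holds: {0, 1, 2, 3, 4, 5, 6} → 7.

7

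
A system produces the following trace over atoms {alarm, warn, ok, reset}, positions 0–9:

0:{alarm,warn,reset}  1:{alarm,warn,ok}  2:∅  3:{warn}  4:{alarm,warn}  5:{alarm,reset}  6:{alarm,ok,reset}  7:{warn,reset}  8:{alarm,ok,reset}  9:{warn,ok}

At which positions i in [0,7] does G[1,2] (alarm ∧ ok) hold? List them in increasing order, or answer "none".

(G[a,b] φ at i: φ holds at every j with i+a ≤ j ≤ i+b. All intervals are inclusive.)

Evaluate at each i in [0,7]:
  i=0: ✗ (fails at j=2)
  i=1: ✗ (fails at j=2)
  i=2: ✗ (fails at j=3)
  i=3: ✗ (fails at j=4)
  i=4: ✗ (fails at j=5)
  i=5: ✗ (fails at j=7)
  i=6: ✗ (fails at j=7)
  i=7: ✗ (fails at j=9)

none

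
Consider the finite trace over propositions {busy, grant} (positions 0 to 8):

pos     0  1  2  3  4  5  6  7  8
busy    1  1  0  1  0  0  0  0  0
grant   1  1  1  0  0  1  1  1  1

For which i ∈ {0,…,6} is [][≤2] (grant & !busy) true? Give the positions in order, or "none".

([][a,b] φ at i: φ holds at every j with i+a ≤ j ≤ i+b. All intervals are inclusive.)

Evaluate at each i in [0,6]:
  i=0: ✗ (fails at j=0)
  i=1: ✗ (fails at j=1)
  i=2: ✗ (fails at j=3)
  i=3: ✗ (fails at j=3)
  i=4: ✗ (fails at j=4)
  i=5: ✓ (all of [5,7])
  i=6: ✓ (all of [6,8])

5, 6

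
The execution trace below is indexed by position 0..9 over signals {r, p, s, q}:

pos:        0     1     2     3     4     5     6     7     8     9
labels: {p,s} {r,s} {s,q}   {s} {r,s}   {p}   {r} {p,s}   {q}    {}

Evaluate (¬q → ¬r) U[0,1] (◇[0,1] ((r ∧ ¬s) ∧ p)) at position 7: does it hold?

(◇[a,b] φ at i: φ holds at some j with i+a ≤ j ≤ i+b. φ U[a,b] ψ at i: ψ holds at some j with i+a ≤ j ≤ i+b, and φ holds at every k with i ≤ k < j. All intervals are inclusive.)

Need some j in [7,8] with ◇[0,1] ((r ∧ ¬s) ∧ p), and (¬q → ¬r) at every k in [7,j-1].
  j=7: ◇[0,1] ((r ∧ ¬s) ∧ p) — fails (none in [7,8]).
  j=8: ◇[0,1] ((r ∧ ¬s) ∧ p) — fails (none in [8,9]).
No j in the window works → until fails.

No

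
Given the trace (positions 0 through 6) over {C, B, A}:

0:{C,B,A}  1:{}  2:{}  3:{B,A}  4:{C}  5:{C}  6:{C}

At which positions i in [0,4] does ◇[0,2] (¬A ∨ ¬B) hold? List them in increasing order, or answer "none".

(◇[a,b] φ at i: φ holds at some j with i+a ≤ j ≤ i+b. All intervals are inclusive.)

Evaluate at each i in [0,4]:
  i=0: ✓ (witness j=1)
  i=1: ✓ (witness j=1)
  i=2: ✓ (witness j=2)
  i=3: ✓ (witness j=4)
  i=4: ✓ (witness j=4)

0, 1, 2, 3, 4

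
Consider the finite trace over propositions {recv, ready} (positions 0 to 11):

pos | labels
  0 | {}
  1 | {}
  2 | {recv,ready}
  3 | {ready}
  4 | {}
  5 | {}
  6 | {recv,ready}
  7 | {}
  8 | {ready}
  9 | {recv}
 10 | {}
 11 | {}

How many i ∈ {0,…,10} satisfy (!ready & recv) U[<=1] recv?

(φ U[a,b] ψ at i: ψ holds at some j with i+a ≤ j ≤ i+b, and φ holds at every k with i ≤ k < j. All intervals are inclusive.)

3

Evaluate at each i in [0,10]:
  i=0: ✗ (no rhs in [0,1])
  i=1: ✗ (lhs fails at k=1 before rhs at j=2)
  i=2: ✓ (rhs at j=2)
  i=3: ✗ (no rhs in [3,4])
  i=4: ✗ (no rhs in [4,5])
  i=5: ✗ (lhs fails at k=5 before rhs at j=6)
  i=6: ✓ (rhs at j=6)
  i=7: ✗ (no rhs in [7,8])
  i=8: ✗ (lhs fails at k=8 before rhs at j=9)
  i=9: ✓ (rhs at j=9)
  i=10: ✗ (no rhs in [10,11])
Positions where it holds: {2, 6, 9} → 3.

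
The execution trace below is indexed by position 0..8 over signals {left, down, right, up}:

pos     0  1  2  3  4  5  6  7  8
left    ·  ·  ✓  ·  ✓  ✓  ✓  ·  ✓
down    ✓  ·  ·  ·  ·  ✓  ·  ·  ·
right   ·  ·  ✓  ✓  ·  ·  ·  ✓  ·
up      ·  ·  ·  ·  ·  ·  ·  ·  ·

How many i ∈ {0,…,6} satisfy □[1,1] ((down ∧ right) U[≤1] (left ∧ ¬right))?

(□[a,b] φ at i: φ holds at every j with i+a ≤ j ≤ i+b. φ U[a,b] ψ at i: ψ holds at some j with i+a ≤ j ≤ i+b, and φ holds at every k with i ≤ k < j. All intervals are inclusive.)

3

Evaluate at each i in [0,6]:
  i=0: ✗ (fails at j=1)
  i=1: ✗ (fails at j=2)
  i=2: ✗ (fails at j=3)
  i=3: ✓ (all of [4,4])
  i=4: ✓ (all of [5,5])
  i=5: ✓ (all of [6,6])
  i=6: ✗ (fails at j=7)
Positions where it holds: {3, 4, 5} → 3.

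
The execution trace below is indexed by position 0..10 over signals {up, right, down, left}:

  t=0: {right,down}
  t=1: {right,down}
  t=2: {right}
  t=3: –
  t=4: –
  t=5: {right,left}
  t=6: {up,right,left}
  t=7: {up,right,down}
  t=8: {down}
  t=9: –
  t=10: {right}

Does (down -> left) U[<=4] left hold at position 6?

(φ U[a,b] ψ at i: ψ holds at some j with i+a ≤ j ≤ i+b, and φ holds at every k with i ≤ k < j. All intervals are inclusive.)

Need some j in [6,10] with left, and (down -> left) at every k in [6,j-1].
  j=6: left holds; no prefix to check → satisfied.

Yes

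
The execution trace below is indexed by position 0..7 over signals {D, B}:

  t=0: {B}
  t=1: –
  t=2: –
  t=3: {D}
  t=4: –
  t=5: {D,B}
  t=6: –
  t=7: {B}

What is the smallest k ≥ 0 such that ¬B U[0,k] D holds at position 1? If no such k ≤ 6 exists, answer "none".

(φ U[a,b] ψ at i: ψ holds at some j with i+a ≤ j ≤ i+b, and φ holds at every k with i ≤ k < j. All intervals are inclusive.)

Need earliest j ≥ 1 with D, and ¬B at every k in [1,j-1].
  j=1: rhs fails.
  j=2: rhs fails.
  j=3: rhs holds; lhs holds on [1,2]. k = 2.

2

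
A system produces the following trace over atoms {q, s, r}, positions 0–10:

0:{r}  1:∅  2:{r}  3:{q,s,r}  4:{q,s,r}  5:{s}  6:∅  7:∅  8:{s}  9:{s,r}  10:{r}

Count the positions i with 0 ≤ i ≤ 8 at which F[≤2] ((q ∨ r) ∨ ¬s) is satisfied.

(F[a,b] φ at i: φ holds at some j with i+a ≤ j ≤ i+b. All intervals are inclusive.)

9

Evaluate at each i in [0,8]:
  i=0: ✓ (witness j=0)
  i=1: ✓ (witness j=1)
  i=2: ✓ (witness j=2)
  i=3: ✓ (witness j=3)
  i=4: ✓ (witness j=4)
  i=5: ✓ (witness j=6)
  i=6: ✓ (witness j=6)
  i=7: ✓ (witness j=7)
  i=8: ✓ (witness j=9)
Positions where it holds: {0, 1, 2, 3, 4, 5, 6, 7, 8} → 9.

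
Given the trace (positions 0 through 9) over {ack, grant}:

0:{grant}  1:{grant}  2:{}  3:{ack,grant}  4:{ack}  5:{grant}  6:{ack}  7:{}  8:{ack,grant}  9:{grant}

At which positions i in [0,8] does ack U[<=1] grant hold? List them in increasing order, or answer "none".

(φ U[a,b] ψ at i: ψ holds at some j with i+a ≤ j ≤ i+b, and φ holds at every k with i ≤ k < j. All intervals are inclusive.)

Evaluate at each i in [0,8]:
  i=0: ✓ (rhs at j=0)
  i=1: ✓ (rhs at j=1)
  i=2: ✗ (lhs fails at k=2 before rhs at j=3)
  i=3: ✓ (rhs at j=3)
  i=4: ✓ (rhs at j=5; lhs holds on [4,4])
  i=5: ✓ (rhs at j=5)
  i=6: ✗ (no rhs in [6,7])
  i=7: ✗ (lhs fails at k=7 before rhs at j=8)
  i=8: ✓ (rhs at j=8)

0, 1, 3, 4, 5, 8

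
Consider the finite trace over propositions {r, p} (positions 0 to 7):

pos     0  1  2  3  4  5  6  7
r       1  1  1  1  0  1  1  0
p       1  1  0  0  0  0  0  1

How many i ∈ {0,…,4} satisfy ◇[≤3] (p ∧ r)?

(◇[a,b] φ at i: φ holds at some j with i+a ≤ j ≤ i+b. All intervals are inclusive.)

2

Evaluate at each i in [0,4]:
  i=0: ✓ (witness j=0)
  i=1: ✓ (witness j=1)
  i=2: ✗ (none in [2,5])
  i=3: ✗ (none in [3,6])
  i=4: ✗ (none in [4,7])
Positions where it holds: {0, 1} → 2.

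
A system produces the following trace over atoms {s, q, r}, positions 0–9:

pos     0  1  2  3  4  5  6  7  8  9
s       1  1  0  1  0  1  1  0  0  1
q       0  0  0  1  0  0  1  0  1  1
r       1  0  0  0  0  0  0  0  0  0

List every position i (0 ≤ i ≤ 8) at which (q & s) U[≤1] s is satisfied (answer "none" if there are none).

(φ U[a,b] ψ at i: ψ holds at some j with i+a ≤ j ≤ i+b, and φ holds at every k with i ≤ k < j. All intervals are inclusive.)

Evaluate at each i in [0,8]:
  i=0: ✓ (rhs at j=0)
  i=1: ✓ (rhs at j=1)
  i=2: ✗ (lhs fails at k=2 before rhs at j=3)
  i=3: ✓ (rhs at j=3)
  i=4: ✗ (lhs fails at k=4 before rhs at j=5)
  i=5: ✓ (rhs at j=5)
  i=6: ✓ (rhs at j=6)
  i=7: ✗ (no rhs in [7,8])
  i=8: ✗ (lhs fails at k=8 before rhs at j=9)

0, 1, 3, 5, 6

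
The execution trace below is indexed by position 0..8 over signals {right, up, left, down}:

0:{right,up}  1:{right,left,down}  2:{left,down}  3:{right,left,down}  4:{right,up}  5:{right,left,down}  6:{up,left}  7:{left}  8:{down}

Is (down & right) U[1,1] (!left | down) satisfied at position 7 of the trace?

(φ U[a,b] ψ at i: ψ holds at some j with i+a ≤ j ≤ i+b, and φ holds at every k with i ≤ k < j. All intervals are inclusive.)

False

Need some j in [8,8] with (!left | down), and (down & right) at every k in [7,j-1].
  j=8: (!left | down) holds, but (down & right) fails at k=7 → not this j.
No j in the window works → until fails.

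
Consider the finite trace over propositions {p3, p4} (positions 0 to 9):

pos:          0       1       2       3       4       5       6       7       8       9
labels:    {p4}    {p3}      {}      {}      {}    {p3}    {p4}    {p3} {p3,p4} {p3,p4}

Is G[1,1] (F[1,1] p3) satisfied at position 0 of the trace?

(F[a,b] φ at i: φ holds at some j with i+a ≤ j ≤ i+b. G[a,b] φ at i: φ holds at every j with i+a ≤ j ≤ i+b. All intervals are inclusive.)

No

Check F[1,1] p3 at every j in [1,1]:
  j=1: fails (none in [2,2])
Fails at j=1 → formula fails.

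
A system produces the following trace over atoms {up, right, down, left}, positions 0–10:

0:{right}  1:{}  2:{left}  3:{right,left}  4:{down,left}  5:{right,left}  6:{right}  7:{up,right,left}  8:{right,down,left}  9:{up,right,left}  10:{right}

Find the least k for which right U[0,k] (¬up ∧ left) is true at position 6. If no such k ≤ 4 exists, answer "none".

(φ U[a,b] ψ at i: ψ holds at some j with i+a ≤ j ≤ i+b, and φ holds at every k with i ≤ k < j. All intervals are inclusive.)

2

Need earliest j ≥ 6 with (¬up ∧ left), and right at every k in [6,j-1].
  j=6: rhs fails.
  j=7: rhs fails.
  j=8: rhs holds; lhs holds on [6,7]. k = 2.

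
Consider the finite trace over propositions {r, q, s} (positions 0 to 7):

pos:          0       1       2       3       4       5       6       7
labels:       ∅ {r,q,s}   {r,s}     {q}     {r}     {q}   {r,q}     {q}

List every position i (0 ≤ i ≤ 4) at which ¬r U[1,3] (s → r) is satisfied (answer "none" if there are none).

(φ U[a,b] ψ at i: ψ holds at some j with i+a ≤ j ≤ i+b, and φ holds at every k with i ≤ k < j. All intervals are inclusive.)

0, 3

Evaluate at each i in [0,4]:
  i=0: ✓ (rhs at j=1; lhs holds on [0,0])
  i=1: ✗ (lhs fails at k=1 before rhs at j=2)
  i=2: ✗ (lhs fails at k=2 before rhs at j=3)
  i=3: ✓ (rhs at j=4; lhs holds on [3,3])
  i=4: ✗ (lhs fails at k=4 before rhs at j=5)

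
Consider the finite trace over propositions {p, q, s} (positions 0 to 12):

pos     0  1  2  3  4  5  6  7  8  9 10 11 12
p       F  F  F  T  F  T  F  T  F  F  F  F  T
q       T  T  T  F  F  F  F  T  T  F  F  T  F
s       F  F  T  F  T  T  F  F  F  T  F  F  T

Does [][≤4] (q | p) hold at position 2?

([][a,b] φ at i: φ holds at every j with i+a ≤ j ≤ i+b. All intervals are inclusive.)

Check (q | p) at every j in [2,6]:
  j=2: true
  j=3: true
  j=4: false
  j=5: true
  j=6: false
Fails at j=4 → formula fails.

False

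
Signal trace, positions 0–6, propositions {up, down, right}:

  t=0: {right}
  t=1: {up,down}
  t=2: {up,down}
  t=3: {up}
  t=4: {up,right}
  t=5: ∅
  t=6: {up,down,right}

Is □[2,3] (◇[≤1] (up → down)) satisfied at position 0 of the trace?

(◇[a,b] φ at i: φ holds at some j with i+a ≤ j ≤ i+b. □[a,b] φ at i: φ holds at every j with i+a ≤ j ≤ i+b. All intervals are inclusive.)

Check ◇[≤1] (up → down) at every j in [2,3]:
  j=2: holds (witness at 2)
  j=3: fails (none in [3,4])
Fails at j=3 → formula fails.

Does not hold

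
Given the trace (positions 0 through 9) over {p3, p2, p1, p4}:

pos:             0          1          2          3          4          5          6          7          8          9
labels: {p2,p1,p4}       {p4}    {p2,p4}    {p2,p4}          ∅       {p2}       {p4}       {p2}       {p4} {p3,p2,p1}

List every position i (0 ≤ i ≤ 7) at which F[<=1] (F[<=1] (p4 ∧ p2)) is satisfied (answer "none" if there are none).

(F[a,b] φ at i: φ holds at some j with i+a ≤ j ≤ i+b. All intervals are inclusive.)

Evaluate at each i in [0,7]:
  i=0: ✓ (witness j=0)
  i=1: ✓ (witness j=1)
  i=2: ✓ (witness j=2)
  i=3: ✓ (witness j=3)
  i=4: ✗ (none in [4,5])
  i=5: ✗ (none in [5,6])
  i=6: ✗ (none in [6,7])
  i=7: ✗ (none in [7,8])

0, 1, 2, 3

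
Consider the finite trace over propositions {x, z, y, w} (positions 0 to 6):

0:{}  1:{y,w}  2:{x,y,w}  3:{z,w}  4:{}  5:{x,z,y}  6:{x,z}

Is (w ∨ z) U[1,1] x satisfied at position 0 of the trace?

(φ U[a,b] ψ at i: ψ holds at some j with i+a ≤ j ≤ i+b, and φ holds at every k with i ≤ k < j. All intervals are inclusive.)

Need some j in [1,1] with x, and (w ∨ z) at every k in [0,j-1].
  j=1: x false.
No j in the window works → until fails.

False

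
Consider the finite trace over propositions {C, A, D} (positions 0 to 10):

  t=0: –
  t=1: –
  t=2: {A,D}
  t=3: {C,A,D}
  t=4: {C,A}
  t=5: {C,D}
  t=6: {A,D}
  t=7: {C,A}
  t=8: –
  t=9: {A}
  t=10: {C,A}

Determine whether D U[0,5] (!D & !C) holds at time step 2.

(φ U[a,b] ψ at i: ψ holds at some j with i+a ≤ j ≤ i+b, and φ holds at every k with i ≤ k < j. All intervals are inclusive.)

Need some j in [2,7] with (!D & !C), and D at every k in [2,j-1].
  j=2: (!D & !C) false.
  j=3: (!D & !C) false.
  j=4: (!D & !C) false.
  j=5: (!D & !C) false.
  j=6: (!D & !C) false.
  j=7: (!D & !C) false.
No j in the window works → until fails.

False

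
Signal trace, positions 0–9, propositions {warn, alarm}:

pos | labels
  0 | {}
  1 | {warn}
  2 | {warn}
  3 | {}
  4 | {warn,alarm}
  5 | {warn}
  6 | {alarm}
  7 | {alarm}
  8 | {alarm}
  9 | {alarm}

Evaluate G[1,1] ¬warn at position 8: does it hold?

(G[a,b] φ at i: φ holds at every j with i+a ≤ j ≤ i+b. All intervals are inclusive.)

True

Check ¬warn at every j in [9,9]:
  j=9: true
All positions satisfy it → formula holds.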